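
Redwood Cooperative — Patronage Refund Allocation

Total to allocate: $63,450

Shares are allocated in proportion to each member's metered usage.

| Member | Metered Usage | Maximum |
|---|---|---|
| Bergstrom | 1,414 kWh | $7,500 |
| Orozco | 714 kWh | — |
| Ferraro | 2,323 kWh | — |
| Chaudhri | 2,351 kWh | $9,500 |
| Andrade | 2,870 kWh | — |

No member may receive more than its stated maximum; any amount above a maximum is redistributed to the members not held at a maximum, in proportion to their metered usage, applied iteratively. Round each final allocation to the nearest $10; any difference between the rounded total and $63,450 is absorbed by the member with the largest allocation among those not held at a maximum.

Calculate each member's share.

Bergstrom: $7,500; Orozco: $5,610; Ferraro: $18,270; Chaudhri: $9,500; Andrade: $22,570

Total metered usage = 9,672.
Proportional shares (ignoring caps): Bergstrom 9,276.09; Orozco 4,683.96; Ferraro 15,239.28; Chaudhri 15,422.97; Andrade 18,827.70.
Capped: Bergstrom ($7,500), Chaudhri ($9,500); balance $46,450 reallocated over remaining metered usage 5,907.
Redistributed shares: Orozco 5,614.58 → $5,610; Ferraro 18,267.03 → $18,270; Andrade 22,568.39 → $22,570.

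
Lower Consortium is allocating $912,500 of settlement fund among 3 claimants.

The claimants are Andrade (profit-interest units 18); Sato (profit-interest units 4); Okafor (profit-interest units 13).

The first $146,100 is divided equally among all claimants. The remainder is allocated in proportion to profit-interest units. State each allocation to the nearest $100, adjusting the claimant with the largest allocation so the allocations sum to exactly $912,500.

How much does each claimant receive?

$146,100 shared equally gives $48,700 per claimant.
Remainder $766,400 by profit-interest units (total 35): Andrade 394,148.57 → $394,100; Sato 87,588.57 → $87,600; Okafor 284,662.86 → $284,700.
Totals: Andrade $48,700 + $394,100 = $442,800; Sato $48,700 + $87,600 = $136,300; Okafor $48,700 + $284,700 = $333,400.

Andrade: $442,800 · Sato: $136,300 · Okafor: $333,400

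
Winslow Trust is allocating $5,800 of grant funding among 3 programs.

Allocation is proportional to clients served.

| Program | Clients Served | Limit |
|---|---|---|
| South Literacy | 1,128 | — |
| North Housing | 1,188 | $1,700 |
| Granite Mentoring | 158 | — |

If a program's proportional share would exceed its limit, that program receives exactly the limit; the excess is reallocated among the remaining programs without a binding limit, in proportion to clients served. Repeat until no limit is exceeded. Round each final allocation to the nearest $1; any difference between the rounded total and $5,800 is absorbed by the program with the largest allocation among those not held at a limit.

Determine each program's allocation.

Combined clients served = 2,474.
Proportional shares (ignoring caps): South Literacy 2,644.46; North Housing 2,785.13; Granite Mentoring 370.41.
Held at cap: North Housing ($1,700); residual $4,100 reallocated over remaining clients served 1,286.
Redistributed shares: South Literacy 3,596.27 → $3,596; Granite Mentoring 503.73 → $504.

South Literacy: $3,596 | North Housing: $1,700 | Granite Mentoring: $504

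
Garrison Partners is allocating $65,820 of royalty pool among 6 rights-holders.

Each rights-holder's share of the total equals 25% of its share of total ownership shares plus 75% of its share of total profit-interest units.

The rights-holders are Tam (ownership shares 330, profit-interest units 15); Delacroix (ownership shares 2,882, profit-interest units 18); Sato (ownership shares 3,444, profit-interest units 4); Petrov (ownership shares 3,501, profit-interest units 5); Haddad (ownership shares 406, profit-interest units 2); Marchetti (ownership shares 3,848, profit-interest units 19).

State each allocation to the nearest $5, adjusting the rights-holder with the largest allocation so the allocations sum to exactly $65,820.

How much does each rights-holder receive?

Totals — ownership shares 14,411, profit-interest units 63.
Combined weights (25% ownership shares + 75% profit-interest units): Tam 0.1843; Delacroix 0.2643; Sato 0.1074; Petrov 0.1203; Haddad 0.0309; Marchetti 0.2929.
Unrounded shares: Tam 12,130.38; Delacroix 17,395.06; Sato 7,066.77; Petrov 7,915.43; Haddad 2,030.73; Marchetti 19,281.64.
Rounded to nearest $5: Tam $12,130; Delacroix $17,395; Sato $7,065; Petrov $7,915; Haddad $2,030; Marchetti $19,280. Sum = $65,815.
Difference $65,820 − $65,815 = +$5 applied to largest allocation (Marchetti): Marchetti becomes $19,285.

Tam: $12,130 | Delacroix: $17,395 | Sato: $7,065 | Petrov: $7,915 | Haddad: $2,030 | Marchetti: $19,285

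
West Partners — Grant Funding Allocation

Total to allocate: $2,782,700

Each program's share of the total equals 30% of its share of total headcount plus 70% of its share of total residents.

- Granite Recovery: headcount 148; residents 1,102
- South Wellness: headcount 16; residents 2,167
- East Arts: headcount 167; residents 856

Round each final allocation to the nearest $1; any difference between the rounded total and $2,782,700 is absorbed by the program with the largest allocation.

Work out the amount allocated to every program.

Headcount total 331; residents total 4,125.
Blended shares (30% headcount + 70% residents): Granite Recovery 0.3211; South Wellness 0.3822; East Arts 0.2966.
Pro-rata amounts: Granite Recovery 893,650.28; South Wellness 1,063,644.90; East Arts 825,404.82.
At nearest $1: Granite Recovery $893,650; South Wellness $1,063,645; East Arts $825,405. Sum = $2,782,700.
Rounded total matches; no reconciliation needed.

Granite Recovery: $893,650 · South Wellness: $1,063,645 · East Arts: $825,405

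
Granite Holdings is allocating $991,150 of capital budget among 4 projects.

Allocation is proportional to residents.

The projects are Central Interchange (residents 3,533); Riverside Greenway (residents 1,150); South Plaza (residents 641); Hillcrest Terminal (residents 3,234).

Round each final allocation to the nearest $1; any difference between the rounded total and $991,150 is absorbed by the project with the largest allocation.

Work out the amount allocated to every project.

Sum of residents: 8,558.
Proportional shares: Central Interchange 3,533/8,558 × $991,150 = 409,176.55; Riverside Greenway 1,150/8,558 × $991,150 = 133,187.95; South Plaza 641/8,558 × $991,150 = 74,237.81; Hillcrest Terminal 3,234/8,558 × $991,150 = 374,547.69.
At nearest $1: Central Interchange $409,177; Riverside Greenway $133,188; South Plaza $74,238; Hillcrest Terminal $374,548. Sum = $991,151.
Difference $991,150 − $991,151 = −$1 applied to largest allocation (Central Interchange): Central Interchange becomes $409,176.

Central Interchange: $409,176 · Riverside Greenway: $133,188 · South Plaza: $74,238 · Hillcrest Terminal: $374,548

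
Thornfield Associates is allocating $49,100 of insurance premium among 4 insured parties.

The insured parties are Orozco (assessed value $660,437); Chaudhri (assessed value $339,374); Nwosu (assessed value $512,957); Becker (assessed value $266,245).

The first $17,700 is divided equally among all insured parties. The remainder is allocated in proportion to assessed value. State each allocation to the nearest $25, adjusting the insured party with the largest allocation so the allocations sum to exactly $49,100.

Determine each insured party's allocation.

$17,700 shared equally gives $4,425 per insured party.
Remainder $31,400 by assessed value (total 1,779,013): Orozco 11,656.87 → $11,650; Chaudhri 5,990.03 → $6,000; Nwosu 9,053.81 → $9,050; Becker 4,699.29 → $4,700.
Totals: Orozco $4,425 + $11,650 = $16,075; Chaudhri $4,425 + $6,000 = $10,425; Nwosu $4,425 + $9,050 = $13,475; Becker $4,425 + $4,700 = $9,125.

Orozco: $16,075 | Chaudhri: $10,425 | Nwosu: $13,475 | Becker: $9,125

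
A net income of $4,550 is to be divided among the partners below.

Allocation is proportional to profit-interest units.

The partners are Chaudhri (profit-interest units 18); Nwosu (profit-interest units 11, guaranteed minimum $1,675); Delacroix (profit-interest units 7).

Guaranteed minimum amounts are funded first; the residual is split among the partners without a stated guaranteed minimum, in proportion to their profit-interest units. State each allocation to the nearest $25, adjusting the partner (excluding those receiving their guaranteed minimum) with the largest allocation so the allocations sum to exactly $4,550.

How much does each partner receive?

Fund the minimums — Nwosu $1,675. Remaining pool $2,875.
Remaining pool split over remaining profit-interest units 25: Chaudhri 2,070.00 → $2,075; Delacroix 805.00 → $800.

Chaudhri: $2,075 | Nwosu: $1,675 | Delacroix: $800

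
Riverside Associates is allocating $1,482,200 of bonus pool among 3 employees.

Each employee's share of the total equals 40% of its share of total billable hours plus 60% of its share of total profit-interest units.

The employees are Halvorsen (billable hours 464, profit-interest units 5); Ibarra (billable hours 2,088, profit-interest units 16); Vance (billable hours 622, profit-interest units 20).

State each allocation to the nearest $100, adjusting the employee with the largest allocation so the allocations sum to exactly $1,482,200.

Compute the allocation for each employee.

Totals — billable hours 3,174, profit-interest units 41.
Blended shares (40% billable hours + 60% profit-interest units): Halvorsen 0.1316; Ibarra 0.4973; Vance 0.3711.
Pro-rata amounts: Halvorsen 195,125.47; Ibarra 737,074.85; Vance 549,999.69.
Rounded to nearest $100: Halvorsen $195,100; Ibarra $737,100; Vance $550,000. Sum = $1,482,200.
Sum already equals the total — no adjustment.

Halvorsen: $195,100 · Ibarra: $737,100 · Vance: $550,000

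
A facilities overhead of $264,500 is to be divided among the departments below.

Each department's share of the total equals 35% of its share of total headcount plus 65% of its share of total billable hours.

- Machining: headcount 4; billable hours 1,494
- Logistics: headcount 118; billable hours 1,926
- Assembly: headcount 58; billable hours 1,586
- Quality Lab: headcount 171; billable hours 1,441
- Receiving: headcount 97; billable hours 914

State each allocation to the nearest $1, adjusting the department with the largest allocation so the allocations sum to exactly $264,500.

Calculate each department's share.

Headcount total 448; billable hours total 7,361.
Combined weights (35% headcount + 65% billable hours): Machining 0.1351; Logistics 0.2623; Assembly 0.1854; Quality Lab 0.2608; Receiving 0.1565.
Pro-rata amounts: Machining 35,720.73; Logistics 69,367.64; Assembly 49,028.09; Quality Lab 68,991.83; Receiving 41,391.71.
Rounded to nearest $1: Machining $35,721; Logistics $69,368; Assembly $49,028; Quality Lab $68,992; Receiving $41,392. Sum = $264,501.
Difference $264,500 − $264,501 = −$1 applied to largest allocation (Logistics): Logistics becomes $69,367.

Machining: $35,721 | Logistics: $69,367 | Assembly: $49,028 | Quality Lab: $68,992 | Receiving: $41,392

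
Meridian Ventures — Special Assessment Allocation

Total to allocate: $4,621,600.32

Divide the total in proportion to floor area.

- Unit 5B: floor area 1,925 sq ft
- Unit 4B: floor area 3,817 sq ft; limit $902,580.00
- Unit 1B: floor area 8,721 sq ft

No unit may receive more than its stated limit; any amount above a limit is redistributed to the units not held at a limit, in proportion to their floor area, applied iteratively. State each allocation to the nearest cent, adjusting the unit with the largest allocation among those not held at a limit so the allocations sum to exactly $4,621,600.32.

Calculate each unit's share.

Total floor area = 14,463.
Proportional shares (ignoring caps): Unit 5B 615,126.9181; Unit 4B 1,219,708.8033; Unit 1B 2,786,764.5987.
Held at cap: Unit 4B ($902,580.00); residual $3,719,020.32 reallocated over remaining floor area 10,646.
Redistributed shares: Unit 5B 672,469.8587 → $672,469.86; Unit 1B 3,046,550.4613 → $3,046,550.46.

Unit 5B: $672,469.86; Unit 4B: $902,580.00; Unit 1B: $3,046,550.46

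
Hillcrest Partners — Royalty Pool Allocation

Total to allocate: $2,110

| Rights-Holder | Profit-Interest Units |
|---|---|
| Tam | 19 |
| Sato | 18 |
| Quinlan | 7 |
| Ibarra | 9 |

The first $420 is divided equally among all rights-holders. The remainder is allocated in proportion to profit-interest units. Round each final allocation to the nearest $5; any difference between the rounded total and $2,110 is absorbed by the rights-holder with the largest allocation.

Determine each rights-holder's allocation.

Tam: $710; Sato: $680; Quinlan: $330; Ibarra: $390

$420 shared equally gives $105 per rights-holder.
Remainder $1,690 by profit-interest units (total 53): Tam 605.85 → $605; Sato 573.96 → $575; Quinlan 223.21 → $225; Ibarra 286.98 → $285.
Totals: Tam $105 + $605 = $710; Sato $105 + $575 = $680; Quinlan $105 + $225 = $330; Ibarra $105 + $285 = $390.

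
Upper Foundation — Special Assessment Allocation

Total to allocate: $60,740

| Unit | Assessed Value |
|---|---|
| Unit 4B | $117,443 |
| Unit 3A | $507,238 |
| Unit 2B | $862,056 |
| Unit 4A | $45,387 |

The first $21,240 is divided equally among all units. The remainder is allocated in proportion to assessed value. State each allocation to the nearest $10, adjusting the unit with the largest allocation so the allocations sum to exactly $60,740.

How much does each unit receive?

Unit 4B: $8,340 | Unit 3A: $18,390 | Unit 2B: $27,530 | Unit 4A: $6,480

$21,240 shared equally gives $5,310 per unit.
Remainder $39,500 by assessed value (total 1,532,124): Unit 4B 3,027.82 → $3,030; Unit 3A 13,077.21 → $13,080; Unit 2B 22,224.84 → $22,220; Unit 4A 1,170.13 → $1,170.
Totals: Unit 4B $5,310 + $3,030 = $8,340; Unit 3A $5,310 + $13,080 = $18,390; Unit 2B $5,310 + $22,220 = $27,530; Unit 4A $5,310 + $1,170 = $6,480.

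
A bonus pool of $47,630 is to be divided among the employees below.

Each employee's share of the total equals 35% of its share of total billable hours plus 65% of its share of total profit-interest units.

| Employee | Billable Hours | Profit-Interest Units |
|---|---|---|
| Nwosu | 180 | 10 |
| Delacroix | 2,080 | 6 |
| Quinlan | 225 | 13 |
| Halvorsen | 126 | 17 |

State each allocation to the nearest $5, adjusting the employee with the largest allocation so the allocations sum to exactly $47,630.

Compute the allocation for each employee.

Totals — billable hours 2,611, profit-interest units 46.
Composite weights (35% billable hours + 65% profit-interest units): Nwosu 0.1654; Delacroix 0.3636; Quinlan 0.2139; Halvorsen 0.2571.
Raw shares: Nwosu 7,879.58; Delacroix 17,318.41; Quinlan 10,185.99; Halvorsen 12,246.03.
After rounding ($5): Nwosu $7,880; Delacroix $17,320; Quinlan $10,185; Halvorsen $12,245. Sum = $47,630.
Sum already equals the total — no adjustment.

Nwosu: $7,880 | Delacroix: $17,320 | Quinlan: $10,185 | Halvorsen: $12,245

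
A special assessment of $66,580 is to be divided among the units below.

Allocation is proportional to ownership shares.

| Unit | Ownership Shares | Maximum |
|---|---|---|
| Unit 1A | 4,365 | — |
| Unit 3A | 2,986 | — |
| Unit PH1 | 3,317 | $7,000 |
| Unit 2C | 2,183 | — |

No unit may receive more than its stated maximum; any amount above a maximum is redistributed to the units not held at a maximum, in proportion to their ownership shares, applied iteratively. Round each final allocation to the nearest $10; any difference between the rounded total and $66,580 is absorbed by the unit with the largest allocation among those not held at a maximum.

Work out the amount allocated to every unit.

Combined ownership shares = 12,851.
Proportional shares (ignoring caps): Unit 1A 22,614.71; Unit 3A 15,470.23; Unit PH1 17,185.11; Unit 2C 11,309.95.
Capped: Unit PH1 ($7,000); balance $59,580 reallocated over remaining ownership shares 9,534.
Remaining shares: Unit 1A 27,277.82 → $27,280; Unit 3A 18,660.15 → $18,660; Unit 2C 13,642.03 → $13,640.

Unit 1A: $27,280 · Unit 3A: $18,660 · Unit PH1: $7,000 · Unit 2C: $13,640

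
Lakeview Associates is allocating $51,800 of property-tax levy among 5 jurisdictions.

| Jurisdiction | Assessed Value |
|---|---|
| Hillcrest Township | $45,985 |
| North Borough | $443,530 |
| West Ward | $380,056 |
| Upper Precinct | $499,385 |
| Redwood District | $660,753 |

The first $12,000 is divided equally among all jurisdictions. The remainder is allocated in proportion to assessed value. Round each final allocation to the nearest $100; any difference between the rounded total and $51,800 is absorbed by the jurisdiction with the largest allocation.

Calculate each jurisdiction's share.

$12,000 shared equally gives $2,400 per jurisdiction.
Remainder $39,800 by assessed value (total 2,029,709): Hillcrest Township 901.71 → $900; North Borough 8,697.06 → $8,700; West Ward 7,452.41 → $7,500; Upper Precinct 9,792.30 → $9,800; Redwood District 12,956.52 → $13,000.
Rounding difference −$100 on remainder applied to Redwood District.
Totals: Hillcrest Township $2,400 + $900 = $3,300; North Borough $2,400 + $8,700 = $11,100; West Ward $2,400 + $7,500 = $9,900; Upper Precinct $2,400 + $9,800 = $12,200; Redwood District $2,400 + $12,900 = $15,300.

Hillcrest Township: $3,300 · North Borough: $11,100 · West Ward: $9,900 · Upper Precinct: $12,200 · Redwood District: $15,300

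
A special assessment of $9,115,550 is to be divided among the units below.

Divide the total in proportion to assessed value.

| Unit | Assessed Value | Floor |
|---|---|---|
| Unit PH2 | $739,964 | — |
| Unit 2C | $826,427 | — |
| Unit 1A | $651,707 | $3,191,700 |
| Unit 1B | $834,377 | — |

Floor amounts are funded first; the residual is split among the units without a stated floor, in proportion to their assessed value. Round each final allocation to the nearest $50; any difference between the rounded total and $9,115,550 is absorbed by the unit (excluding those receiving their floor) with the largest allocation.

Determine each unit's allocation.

Unit PH2: $1,825,850 · Unit 2C: $2,039,200 · Unit 1A: $3,191,700 · Unit 1B: $2,058,800

Fund the minimums — Unit 1A $3,191,700. Balance $5,923,850.
Balance split over remaining assessed value 2,400,768: Unit PH2 1,825,847.29 → $1,825,850; Unit 2C 2,039,193.12 → $2,039,200; Unit 1B 2,058,809.59 → $2,058,800.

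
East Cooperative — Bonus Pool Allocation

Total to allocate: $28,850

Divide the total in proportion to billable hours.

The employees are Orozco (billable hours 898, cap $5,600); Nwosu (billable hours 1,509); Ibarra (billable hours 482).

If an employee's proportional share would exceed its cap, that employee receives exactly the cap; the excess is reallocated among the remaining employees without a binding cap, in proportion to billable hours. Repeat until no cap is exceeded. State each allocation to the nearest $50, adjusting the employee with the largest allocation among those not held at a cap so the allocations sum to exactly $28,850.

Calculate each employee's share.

Sum of billable hours: 2,889.
Proportional shares (ignoring caps): Orozco 8,967.57; Nwosu 15,069.11; Ibarra 4,813.33.
Held at cap: Orozco ($5,600); residual $23,250 reallocated over remaining billable hours 1,991.
Shares after redistribution: Nwosu 17,621.42 → $17,600; Ibarra 5,628.58 → $5,650.

Orozco: $5,600 · Nwosu: $17,600 · Ibarra: $5,650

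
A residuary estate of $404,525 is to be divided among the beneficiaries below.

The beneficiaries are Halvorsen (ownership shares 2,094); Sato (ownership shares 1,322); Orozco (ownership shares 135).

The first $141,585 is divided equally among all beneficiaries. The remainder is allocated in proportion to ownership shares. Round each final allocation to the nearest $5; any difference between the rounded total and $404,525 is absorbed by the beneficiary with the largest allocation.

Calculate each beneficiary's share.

Halvorsen: $202,250 | Sato: $145,085 | Orozco: $57,190

Equal tier: $141,585 ÷ 3 = $47,195 apiece.
Remainder $262,940 by ownership shares (total 3,551): Halvorsen 155,053.89 → $155,055; Sato 97,889.80 → $97,890; Orozco 9,996.31 → $9,995.
Totals: Halvorsen $47,195 + $155,055 = $202,250; Sato $47,195 + $97,890 = $145,085; Orozco $47,195 + $9,995 = $57,190.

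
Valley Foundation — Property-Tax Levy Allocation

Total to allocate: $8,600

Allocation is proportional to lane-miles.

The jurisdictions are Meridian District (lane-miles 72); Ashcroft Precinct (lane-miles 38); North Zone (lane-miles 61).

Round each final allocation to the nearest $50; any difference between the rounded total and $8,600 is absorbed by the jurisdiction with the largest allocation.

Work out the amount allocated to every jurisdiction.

Combined lane-miles = 171.
Unrounded shares: Meridian District 72/171 × $8,600 = 3,621.05; Ashcroft Precinct 38/171 × $8,600 = 1,911.11; North Zone 61/171 × $8,600 = 3,067.84.
Rounded to nearest $50: Meridian District $3,600; Ashcroft Precinct $1,900; North Zone $3,050. Sum = $8,550.
Difference $8,600 − $8,550 = +$50 applied to largest allocation (Meridian District): Meridian District becomes $3,650.

Meridian District: $3,650; Ashcroft Precinct: $1,900; North Zone: $3,050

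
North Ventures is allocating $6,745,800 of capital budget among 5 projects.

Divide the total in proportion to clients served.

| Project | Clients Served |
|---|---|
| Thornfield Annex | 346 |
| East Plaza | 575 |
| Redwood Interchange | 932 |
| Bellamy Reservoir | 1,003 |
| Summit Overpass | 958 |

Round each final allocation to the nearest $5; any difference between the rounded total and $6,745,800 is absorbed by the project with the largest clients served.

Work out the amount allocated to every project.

Thornfield Annex: $611,970; East Plaza: $1,017,000; Redwood Interchange: $1,648,425; Bellamy Reservoir: $1,773,995; Summit Overpass: $1,694,410

Clients served total: 3,814.
Pro-rata amounts: Thornfield Annex 346/3,814 × $6,745,800 = 611,968.22; East Plaza 575/3,814 × $6,745,800 = 1,016,999.21; Redwood Interchange 932/3,814 × $6,745,800 = 1,648,423.07; Bellamy Reservoir 1,003/3,814 × $6,745,800 = 1,774,000.37; Summit Overpass 958/3,814 × $6,745,800 = 1,694,409.12.
At nearest $5: Thornfield Annex $611,970; East Plaza $1,017,000; Redwood Interchange $1,648,425; Bellamy Reservoir $1,774,000; Summit Overpass $1,694,410. Sum = $6,745,805.
Difference $6,745,800 − $6,745,805 = −$5 applied to largest clients served (Bellamy Reservoir): Bellamy Reservoir becomes $1,773,995.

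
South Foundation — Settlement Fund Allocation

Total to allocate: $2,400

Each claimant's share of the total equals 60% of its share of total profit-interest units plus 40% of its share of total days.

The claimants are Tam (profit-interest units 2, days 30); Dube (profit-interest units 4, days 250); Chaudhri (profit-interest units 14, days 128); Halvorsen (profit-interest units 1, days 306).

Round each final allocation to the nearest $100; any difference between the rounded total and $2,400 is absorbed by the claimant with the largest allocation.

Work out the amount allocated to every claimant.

Totals — profit-interest units 21, days 714.
Blended shares (60% profit-interest units + 40% days): Tam 0.0739; Dube 0.2543; Chaudhri 0.4717; Halvorsen 0.2000.
Proportional shares: Tam 177.48; Dube 610.42; Chaudhri 1,132.10; Halvorsen 480.00.
After rounding ($100): Tam $200; Dube $600; Chaudhri $1,100; Halvorsen $500. Sum = $2,400.
No rounding difference to absorb.

Tam: $200; Dube: $600; Chaudhri: $1,100; Halvorsen: $500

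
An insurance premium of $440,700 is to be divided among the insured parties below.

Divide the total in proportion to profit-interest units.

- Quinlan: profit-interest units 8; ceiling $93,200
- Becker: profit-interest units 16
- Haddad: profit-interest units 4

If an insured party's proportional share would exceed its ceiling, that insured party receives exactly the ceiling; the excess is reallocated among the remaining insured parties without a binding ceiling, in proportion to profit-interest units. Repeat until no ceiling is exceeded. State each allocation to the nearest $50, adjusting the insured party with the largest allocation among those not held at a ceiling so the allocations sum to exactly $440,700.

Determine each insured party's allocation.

Quinlan: $93,200 | Becker: $278,000 | Haddad: $69,500

Profit-interest units total: 28.
Unconstrained shares: Quinlan 125,914.29; Becker 251,828.57; Haddad 62,957.14.
Capped: Quinlan ($93,200); residual $347,500 reallocated over remaining profit-interest units 20.
Remaining shares: Becker 278,000.00 → $278,000; Haddad 69,500.00 → $69,500.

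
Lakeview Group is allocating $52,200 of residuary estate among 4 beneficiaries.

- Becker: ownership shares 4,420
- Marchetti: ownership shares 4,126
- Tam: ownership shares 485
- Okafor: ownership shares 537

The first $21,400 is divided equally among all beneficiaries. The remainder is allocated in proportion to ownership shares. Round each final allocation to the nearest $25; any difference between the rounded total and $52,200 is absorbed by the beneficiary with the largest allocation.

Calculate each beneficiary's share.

Equal tier: $21,400 ÷ 4 = $5,350 apiece.
Remainder $30,800 by ownership shares (total 9,568): Becker 14,228.26 → $14,225; Marchetti 13,281.86 → $13,275; Tam 1,561.25 → $1,550; Okafor 1,728.64 → $1,725.
Rounding difference +$25 on remainder applied to Becker.
Totals: Becker $5,350 + $14,250 = $19,600; Marchetti $5,350 + $13,275 = $18,625; Tam $5,350 + $1,550 = $6,900; Okafor $5,350 + $1,725 = $7,075.

Becker: $19,600 | Marchetti: $18,625 | Tam: $6,900 | Okafor: $7,075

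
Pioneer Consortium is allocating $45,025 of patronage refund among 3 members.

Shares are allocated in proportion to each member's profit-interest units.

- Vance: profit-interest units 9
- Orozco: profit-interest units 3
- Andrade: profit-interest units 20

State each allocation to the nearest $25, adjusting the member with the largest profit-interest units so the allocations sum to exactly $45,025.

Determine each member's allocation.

Vance: $12,675; Orozco: $4,225; Andrade: $28,125

Total profit-interest units = 32.
Raw shares: Vance 9/32 × $45,025 = 12,663.28; Orozco 3/32 × $45,025 = 4,221.09; Andrade 20/32 × $45,025 = 28,140.62.
At nearest $25: Vance $12,675; Orozco $4,225; Andrade $28,150. Sum = $45,050.
Difference $45,025 − $45,050 = −$25 applied to largest profit-interest units (Andrade): Andrade becomes $28,125.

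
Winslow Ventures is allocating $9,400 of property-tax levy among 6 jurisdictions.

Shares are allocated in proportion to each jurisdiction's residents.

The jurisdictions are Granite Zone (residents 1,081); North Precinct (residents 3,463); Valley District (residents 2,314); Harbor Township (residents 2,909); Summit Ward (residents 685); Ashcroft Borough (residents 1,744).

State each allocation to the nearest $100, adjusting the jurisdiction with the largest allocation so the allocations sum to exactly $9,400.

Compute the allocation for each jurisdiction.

Total residents = 12,196.
Raw shares: Granite Zone 1,081/12,196 × $9,400 = 833.17; North Precinct 3,463/12,196 × $9,400 = 2,669.09; Valley District 2,314/12,196 × $9,400 = 1,783.50; Harbor Township 2,909/12,196 × $9,400 = 2,242.10; Summit Ward 685/12,196 × $9,400 = 527.96; Ashcroft Borough 1,744/12,196 × $9,400 = 1,344.18.
Rounded to nearest $100: Granite Zone $800; North Precinct $2,700; Valley District $1,800; Harbor Township $2,200; Summit Ward $500; Ashcroft Borough $1,300. Sum = $9,300.
Difference $9,400 − $9,300 = +$100 applied to largest allocation (North Precinct): North Precinct becomes $2,800.

Granite Zone: $800; North Precinct: $2,800; Valley District: $1,800; Harbor Township: $2,200; Summit Ward: $500; Ashcroft Borough: $1,300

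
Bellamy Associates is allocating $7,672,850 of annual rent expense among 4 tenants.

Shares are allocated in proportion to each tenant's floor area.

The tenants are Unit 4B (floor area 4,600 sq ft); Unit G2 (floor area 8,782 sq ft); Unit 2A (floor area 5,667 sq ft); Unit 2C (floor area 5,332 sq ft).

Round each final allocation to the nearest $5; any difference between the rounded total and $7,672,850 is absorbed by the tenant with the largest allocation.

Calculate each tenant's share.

Sum of floor area: 24,381.
Proportional shares: Unit 4B 4,600/24,381 × $7,672,850 = 1,447,648.17; Unit G2 8,782/24,381 × $7,672,850 = 2,763,749.18; Unit 2A 5,667/24,381 × $7,672,850 = 1,783,439.60; Unit 2C 5,332/24,381 × $7,672,850 = 1,678,013.05.
At nearest $5: Unit 4B $1,447,650; Unit G2 $2,763,750; Unit 2A $1,783,440; Unit 2C $1,678,015. Sum = $7,672,855.
Difference $7,672,850 − $7,672,855 = −$5 applied to largest allocation (Unit G2): Unit G2 becomes $2,763,745.

Unit 4B: $1,447,650 · Unit G2: $2,763,745 · Unit 2A: $1,783,440 · Unit 2C: $1,678,015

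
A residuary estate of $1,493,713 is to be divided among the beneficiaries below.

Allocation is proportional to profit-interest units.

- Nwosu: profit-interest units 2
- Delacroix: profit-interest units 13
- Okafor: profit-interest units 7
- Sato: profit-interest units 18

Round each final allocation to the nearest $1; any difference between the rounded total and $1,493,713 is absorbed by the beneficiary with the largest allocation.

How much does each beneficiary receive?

Sum of profit-interest units: 40.
Raw shares: Nwosu 2/40 × $1,493,713 = 74,685.65; Delacroix 13/40 × $1,493,713 = 485,456.72; Okafor 7/40 × $1,493,713 = 261,399.77; Sato 18/40 × $1,493,713 = 672,170.85.
Rounded to nearest $1: Nwosu $74,686; Delacroix $485,457; Okafor $261,400; Sato $672,171. Sum = $1,493,714.
Difference $1,493,713 − $1,493,714 = −$1 applied to largest allocation (Sato): Sato becomes $672,170.

Nwosu: $74,686 · Delacroix: $485,457 · Okafor: $261,400 · Sato: $672,170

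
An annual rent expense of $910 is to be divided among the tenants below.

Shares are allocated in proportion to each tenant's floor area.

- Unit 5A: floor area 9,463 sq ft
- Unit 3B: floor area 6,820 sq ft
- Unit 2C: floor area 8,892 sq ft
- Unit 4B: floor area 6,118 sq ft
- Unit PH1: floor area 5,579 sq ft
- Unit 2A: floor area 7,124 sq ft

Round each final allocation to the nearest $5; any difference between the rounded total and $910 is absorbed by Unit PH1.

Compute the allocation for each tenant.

Floor area total: 43,996.
Proportional shares: Unit 5A 9,463/43,996 × $910 = 195.73; Unit 3B 6,820/43,996 × $910 = 141.06; Unit 2C 8,892/43,996 × $910 = 183.92; Unit 4B 6,118/43,996 × $910 = 126.54; Unit PH1 5,579/43,996 × $910 = 115.39; Unit 2A 7,124/43,996 × $910 = 147.35.
After rounding ($5): Unit 5A $195; Unit 3B $140; Unit 2C $185; Unit 4B $125; Unit PH1 $115; Unit 2A $145. Sum = $905.
Difference $910 − $905 = +$5 applied to Unit PH1: Unit PH1 becomes $120.

Unit 5A: $195; Unit 3B: $140; Unit 2C: $185; Unit 4B: $125; Unit PH1: $120; Unit 2A: $145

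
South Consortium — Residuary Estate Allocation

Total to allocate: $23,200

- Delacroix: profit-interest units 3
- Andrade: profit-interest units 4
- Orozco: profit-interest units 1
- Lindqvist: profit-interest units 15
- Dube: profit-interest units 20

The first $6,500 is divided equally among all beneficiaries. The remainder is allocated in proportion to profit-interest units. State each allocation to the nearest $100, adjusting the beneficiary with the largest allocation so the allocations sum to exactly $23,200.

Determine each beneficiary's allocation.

$6,500 shared equally gives $1,300 per beneficiary.
Remainder $16,700 by profit-interest units (total 43): Delacroix 1,165.12 → $1,200; Andrade 1,553.49 → $1,600; Orozco 388.37 → $400; Lindqvist 5,825.58 → $5,800; Dube 7,767.44 → $7,800.
Rounding difference −$100 on remainder applied to Dube.
Totals: Delacroix $1,300 + $1,200 = $2,500; Andrade $1,300 + $1,600 = $2,900; Orozco $1,300 + $400 = $1,700; Lindqvist $1,300 + $5,800 = $7,100; Dube $1,300 + $7,700 = $9,000.

Delacroix: $2,500 · Andrade: $2,900 · Orozco: $1,700 · Lindqvist: $7,100 · Dube: $9,000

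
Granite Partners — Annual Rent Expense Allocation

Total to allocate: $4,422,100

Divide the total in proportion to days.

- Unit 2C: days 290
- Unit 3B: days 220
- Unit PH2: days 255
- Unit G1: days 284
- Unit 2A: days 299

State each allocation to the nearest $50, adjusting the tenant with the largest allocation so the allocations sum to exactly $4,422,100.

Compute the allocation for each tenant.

Unit 2C: $951,350 · Unit 3B: $721,700 · Unit PH2: $836,500 · Unit G1: $931,650 · Unit 2A: $980,900

Total days = 1,348.
Proportional shares: Unit 2C 290/1,348 × $4,422,100 = 951,341.99; Unit 3B 220/1,348 × $4,422,100 = 721,707.72; Unit PH2 255/1,348 × $4,422,100 = 836,524.85; Unit G1 284/1,348 × $4,422,100 = 931,659.05; Unit 2A 299/1,348 × $4,422,100 = 980,866.39.
After rounding ($50): Unit 2C $951,350; Unit 3B $721,700; Unit PH2 $836,500; Unit G1 $931,650; Unit 2A $980,850. Sum = $4,422,050.
Difference $4,422,100 − $4,422,050 = +$50 applied to largest allocation (Unit 2A): Unit 2A becomes $980,900.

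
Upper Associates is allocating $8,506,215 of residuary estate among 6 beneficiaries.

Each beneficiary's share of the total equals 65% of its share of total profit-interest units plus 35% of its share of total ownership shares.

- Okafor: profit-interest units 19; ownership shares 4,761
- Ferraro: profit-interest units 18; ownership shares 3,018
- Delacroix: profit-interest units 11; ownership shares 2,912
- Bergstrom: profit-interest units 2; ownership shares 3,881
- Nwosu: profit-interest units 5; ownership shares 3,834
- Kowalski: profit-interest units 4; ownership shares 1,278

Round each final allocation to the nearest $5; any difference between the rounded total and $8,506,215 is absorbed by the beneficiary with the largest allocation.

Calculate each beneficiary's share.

Totals — profit-interest units 59, ownership shares 19,684.
Composite weights (65% profit-interest units + 35% ownership shares): Okafor 0.2940; Ferraro 0.2520; Delacroix 0.1730; Bergstrom 0.0910; Nwosu 0.1233; Kowalski 0.0668.
Pro-rata amounts: Okafor 2,500,632.28; Ferraro 2,143,293.63; Delacroix 1,471,273.52; Bergstrom 774,420.46; Nwosu 1,048,449.40; Kowalski 568,145.72.
After rounding ($5): Okafor $2,500,630; Ferraro $2,143,295; Delacroix $1,471,275; Bergstrom $774,420; Nwosu $1,048,450; Kowalski $568,145. Sum = $8,506,215.
Sum already equals the total — no adjustment.

Okafor: $2,500,630 · Ferraro: $2,143,295 · Delacroix: $1,471,275 · Bergstrom: $774,420 · Nwosu: $1,048,450 · Kowalski: $568,145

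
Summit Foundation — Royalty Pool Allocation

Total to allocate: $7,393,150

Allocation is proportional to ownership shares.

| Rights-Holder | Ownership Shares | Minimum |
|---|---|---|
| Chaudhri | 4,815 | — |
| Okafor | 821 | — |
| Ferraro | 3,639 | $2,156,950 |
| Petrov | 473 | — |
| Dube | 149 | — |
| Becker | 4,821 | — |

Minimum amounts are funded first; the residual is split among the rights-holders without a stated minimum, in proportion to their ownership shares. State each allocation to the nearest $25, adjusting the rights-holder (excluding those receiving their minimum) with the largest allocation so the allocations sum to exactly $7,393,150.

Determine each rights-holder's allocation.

Minimums first: Ferraro $2,156,950. Remaining pool $5,236,200.
Remaining pool split over remaining ownership shares 11,079: Chaudhri 2,275,684.00 → $2,275,675; Okafor 388,024.21 → $388,025; Petrov 223,551.10 → $223,550; Dube 70,420.96 → $70,425; Becker 2,278,519.74 → $2,278,525.

Chaudhri: $2,275,675 | Okafor: $388,025 | Ferraro: $2,156,950 | Petrov: $223,550 | Dube: $70,425 | Becker: $2,278,525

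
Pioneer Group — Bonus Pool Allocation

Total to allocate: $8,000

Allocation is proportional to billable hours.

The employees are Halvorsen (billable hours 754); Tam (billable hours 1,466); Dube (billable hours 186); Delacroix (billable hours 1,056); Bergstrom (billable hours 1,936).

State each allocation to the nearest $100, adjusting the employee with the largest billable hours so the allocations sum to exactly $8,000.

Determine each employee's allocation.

Halvorsen: $1,100; Tam: $2,200; Dube: $300; Delacroix: $1,600; Bergstrom: $2,800

Billable hours total: 5,398.
Pro-rata amounts: Halvorsen 754/5,398 × $8,000 = 1,117.45; Tam 1,466/5,398 × $8,000 = 2,172.66; Dube 186/5,398 × $8,000 = 275.66; Delacroix 1,056/5,398 × $8,000 = 1,565.02; Bergstrom 1,936/5,398 × $8,000 = 2,869.21.
After rounding ($100): Halvorsen $1,100; Tam $2,200; Dube $300; Delacroix $1,600; Bergstrom $2,900. Sum = $8,100.
Difference $8,000 − $8,100 = −$100 applied to largest billable hours (Bergstrom): Bergstrom becomes $2,800.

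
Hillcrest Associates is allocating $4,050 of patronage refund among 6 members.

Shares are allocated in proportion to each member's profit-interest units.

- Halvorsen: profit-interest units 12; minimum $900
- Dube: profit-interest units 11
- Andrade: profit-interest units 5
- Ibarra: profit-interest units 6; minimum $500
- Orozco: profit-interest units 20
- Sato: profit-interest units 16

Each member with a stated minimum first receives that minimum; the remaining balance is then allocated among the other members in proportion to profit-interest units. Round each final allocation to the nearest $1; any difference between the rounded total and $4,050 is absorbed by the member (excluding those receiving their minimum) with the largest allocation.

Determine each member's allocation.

Minimums first: Halvorsen $900; Ibarra $500. Balance $2,650.
Balance split over remaining profit-interest units 52: Dube 560.58 → $561; Andrade 254.81 → $255; Orozco 1,019.23 → $1,019; Sato 815.38 → $815.

Halvorsen: $900 | Dube: $561 | Andrade: $255 | Ibarra: $500 | Orozco: $1,019 | Sato: $815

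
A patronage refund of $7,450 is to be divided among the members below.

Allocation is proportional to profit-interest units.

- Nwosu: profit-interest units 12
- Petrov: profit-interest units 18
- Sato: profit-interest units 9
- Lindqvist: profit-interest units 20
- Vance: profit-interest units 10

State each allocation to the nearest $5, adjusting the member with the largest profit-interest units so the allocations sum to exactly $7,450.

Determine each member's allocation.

Nwosu: $1,295 · Petrov: $1,945 · Sato: $970 · Lindqvist: $2,160 · Vance: $1,080

Sum of profit-interest units: 12 + 18 + 9 + 20 + 10 = 69.
Proportional shares: Nwosu 1,295.65; Petrov 1,943.48; Sato 971.74; Lindqvist 2,159.42; Vance 1,079.71.
Rounded to nearest $5: Nwosu $1,295; Petrov $1,945; Sato $970; Lindqvist $2,160; Vance $1,080. Sum = $7,450.
Sum already equals the total — no adjustment.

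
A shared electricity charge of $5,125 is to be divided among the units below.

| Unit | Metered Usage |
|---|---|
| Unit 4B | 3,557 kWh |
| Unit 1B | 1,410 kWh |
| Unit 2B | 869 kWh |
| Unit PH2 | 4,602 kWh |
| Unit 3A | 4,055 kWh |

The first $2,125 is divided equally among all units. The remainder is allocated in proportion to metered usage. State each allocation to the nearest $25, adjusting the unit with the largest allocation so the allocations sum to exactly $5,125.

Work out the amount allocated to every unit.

Equal tier: $2,125 ÷ 5 = $425 apiece.
Remainder $3,000 by metered usage (total 14,493): Unit 4B 736.29 → $725; Unit 1B 291.87 → $300; Unit 2B 179.88 → $175; Unit PH2 952.60 → $950; Unit 3A 839.37 → $850.
Totals: Unit 4B $425 + $725 = $1,150; Unit 1B $425 + $300 = $725; Unit 2B $425 + $175 = $600; Unit PH2 $425 + $950 = $1,375; Unit 3A $425 + $850 = $1,275.

Unit 4B: $1,150 | Unit 1B: $725 | Unit 2B: $600 | Unit PH2: $1,375 | Unit 3A: $1,275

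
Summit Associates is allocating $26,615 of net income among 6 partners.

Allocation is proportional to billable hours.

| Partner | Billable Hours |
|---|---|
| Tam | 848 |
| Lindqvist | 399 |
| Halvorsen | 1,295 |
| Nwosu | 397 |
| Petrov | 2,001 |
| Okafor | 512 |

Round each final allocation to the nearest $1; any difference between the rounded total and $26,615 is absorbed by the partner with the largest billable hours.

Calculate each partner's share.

Total billable hours = 848 + 399 + 1,295 + 397 + 2,001 + 512 = 5,452.
Pro-rata amounts: Tam 4,139.68; Lindqvist 1,947.80; Halvorsen 6,321.79; Nwosu 1,938.03; Petrov 9,768.27; Okafor 2,499.43.
After rounding ($1): Tam $4,140; Lindqvist $1,948; Halvorsen $6,322; Nwosu $1,938; Petrov $9,768; Okafor $2,499. Sum = $26,615.
Sum already equals the total — no adjustment.

Tam: $4,140 · Lindqvist: $1,948 · Halvorsen: $6,322 · Nwosu: $1,938 · Petrov: $9,768 · Okafor: $2,499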